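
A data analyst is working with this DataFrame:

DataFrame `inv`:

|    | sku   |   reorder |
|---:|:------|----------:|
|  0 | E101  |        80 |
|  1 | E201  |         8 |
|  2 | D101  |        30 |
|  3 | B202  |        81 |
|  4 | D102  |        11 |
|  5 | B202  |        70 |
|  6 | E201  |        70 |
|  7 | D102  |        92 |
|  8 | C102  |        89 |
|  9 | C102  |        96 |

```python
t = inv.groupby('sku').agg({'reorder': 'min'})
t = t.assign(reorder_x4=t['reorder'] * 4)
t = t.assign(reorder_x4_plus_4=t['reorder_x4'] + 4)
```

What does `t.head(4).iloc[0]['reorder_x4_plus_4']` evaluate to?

284

group by sku, min of reorder:
      reorder
sku          
B202       70
C102       89
D101       30
D102       11
E101       80
E201        8
add column reorder_x4 = t['reorder'] * 4:
      reorder  reorder_x4
sku                      
B202       70         280
C102       89         356
D101       30         120
D102       11          44
E101       80         320
E201        8          32
add column reorder_x4_plus_4 = t['reorder_x4'] + 4:
      reorder  reorder_x4  reorder_x4_plus_4
sku                                         
B202       70         280                284
C102       89         356                360
D101       30         120                124
D102       11          44                 48
E101       80         320                324
E201        8          32                 36
take first 4 rows:
      reorder  reorder_x4  reorder_x4_plus_4
sku                                         
B202       70         280                284
C102       89         356                360
D101       30         120                124
D102       11          44                 48
The value at position 0, column 'reorder_x4_plus_4' is 284.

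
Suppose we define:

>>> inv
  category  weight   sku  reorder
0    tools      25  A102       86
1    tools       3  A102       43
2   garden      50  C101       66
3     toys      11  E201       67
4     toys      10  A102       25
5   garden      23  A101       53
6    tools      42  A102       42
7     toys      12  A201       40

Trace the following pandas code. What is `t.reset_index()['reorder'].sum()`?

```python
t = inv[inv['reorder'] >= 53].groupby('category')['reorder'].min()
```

206

filter rows where reorder >= 53:
  category  weight   sku  reorder
0    tools      25  A102       86
2   garden      50  C101       66
3     toys      11  E201       67
5   garden      23  A101       53
group by category, min of reorder:
category
garden    53
tools     86
toys      67
Name: reorder, dtype: int64
reset_index():
  category  reorder
0   garden       53
1    tools       86
2     toys       67
Hence 206.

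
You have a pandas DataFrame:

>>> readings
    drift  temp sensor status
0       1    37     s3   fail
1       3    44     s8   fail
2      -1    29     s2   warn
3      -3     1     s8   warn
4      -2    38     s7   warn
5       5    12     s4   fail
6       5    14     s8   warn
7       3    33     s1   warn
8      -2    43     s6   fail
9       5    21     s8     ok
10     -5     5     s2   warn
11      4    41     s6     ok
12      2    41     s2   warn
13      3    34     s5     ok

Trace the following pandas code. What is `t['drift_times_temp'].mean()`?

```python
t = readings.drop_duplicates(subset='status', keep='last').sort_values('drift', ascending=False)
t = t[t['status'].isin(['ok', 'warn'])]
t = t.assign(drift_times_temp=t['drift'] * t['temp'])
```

92.0

drop duplicate status (keep=last):
    drift  temp sensor status
8      -2    43     s6   fail
12      2    41     s2   warn
13      3    34     s5     ok
sort by drift descending:
    drift  temp sensor status
13      3    34     s5     ok
12      2    41     s2   warn
8      -2    43     s6   fail
filter rows where status in ['ok', 'warn']:
    drift  temp sensor status
13      3    34     s5     ok
12      2    41     s2   warn
add column drift_times_temp = t['drift'] * t['temp']:
    drift  temp sensor status  drift_times_temp
13      3    34     s5     ok               102
12      2    41     s2   warn                82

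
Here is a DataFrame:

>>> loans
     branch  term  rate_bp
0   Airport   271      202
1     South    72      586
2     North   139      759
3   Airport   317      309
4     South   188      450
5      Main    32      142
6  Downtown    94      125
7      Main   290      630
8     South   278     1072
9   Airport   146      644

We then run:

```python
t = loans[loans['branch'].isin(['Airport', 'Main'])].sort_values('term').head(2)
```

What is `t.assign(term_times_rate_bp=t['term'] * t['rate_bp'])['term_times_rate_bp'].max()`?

filter rows where branch in ['Airport', 'Main']:
    branch  term  rate_bp
0  Airport   271      202
3  Airport   317      309
5     Main    32      142
7     Main   290      630
9  Airport   146      644
sort by term:
    branch  term  rate_bp
5     Main    32      142
9  Airport   146      644
0  Airport   271      202
7     Main   290      630
3  Airport   317      309
take first 2 rows:
    branch  term  rate_bp
5     Main    32      142
9  Airport   146      644
add column term_times_rate_bp = t['term'] * t['rate_bp']:
    branch  term  rate_bp  term_times_rate_bp
5     Main    32      142                4544
9  Airport   146      644               94024

94024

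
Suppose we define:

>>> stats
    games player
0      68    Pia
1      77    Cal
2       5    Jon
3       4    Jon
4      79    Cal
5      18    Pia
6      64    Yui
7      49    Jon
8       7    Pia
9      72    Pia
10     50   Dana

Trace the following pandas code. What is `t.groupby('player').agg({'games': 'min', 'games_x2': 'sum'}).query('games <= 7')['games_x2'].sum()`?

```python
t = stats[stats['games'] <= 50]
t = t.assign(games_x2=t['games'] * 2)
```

filter rows where games <= 50:
    games player
2       5    Jon
3       4    Jon
5      18    Pia
7      49    Jon
8       7    Pia
10     50   Dana
add column games_x2 = t['games'] * 2:
    games player  games_x2
2       5    Jon        10
3       4    Jon         8
5      18    Pia        36
7      49    Jon        98
8       7    Pia        14
10     50   Dana       100
group by player: min(games), sum(games_x2):
        games  games_x2
player                 
Dana       50       100
Jon         4       116
Pia         7        50
filter rows where games <= 7:
        games  games_x2
player                 
Jon         4       116
Pia         7        50

166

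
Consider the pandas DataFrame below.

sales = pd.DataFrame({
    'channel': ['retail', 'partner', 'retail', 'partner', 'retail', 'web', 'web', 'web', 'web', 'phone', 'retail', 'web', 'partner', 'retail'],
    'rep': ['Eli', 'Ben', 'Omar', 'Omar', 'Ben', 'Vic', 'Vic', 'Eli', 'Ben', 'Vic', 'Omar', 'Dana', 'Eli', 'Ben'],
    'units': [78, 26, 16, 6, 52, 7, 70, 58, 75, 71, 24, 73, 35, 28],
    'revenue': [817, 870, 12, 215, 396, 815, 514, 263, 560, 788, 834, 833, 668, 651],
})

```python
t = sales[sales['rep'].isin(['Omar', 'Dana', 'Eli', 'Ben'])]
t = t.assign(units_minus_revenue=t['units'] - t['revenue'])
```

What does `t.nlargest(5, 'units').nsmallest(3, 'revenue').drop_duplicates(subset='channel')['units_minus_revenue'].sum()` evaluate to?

-549

filter rows where rep in ['Omar', 'Dana', 'Eli', 'Ben']:
    channel   rep  units  revenue
0    retail   Eli     78      817
1   partner   Ben     26      870
2    retail  Omar     16       12
3   partner  Omar      6      215
4    retail   Ben     52      396
7       web   Eli     58      263
8       web   Ben     75      560
10   retail  Omar     24      834
11      web  Dana     73      833
12  partner   Eli     35      668
13   retail   Ben     28      651
add column units_minus_revenue = t['units'] - t['revenue']:
    channel   rep  units  revenue  units_minus_revenue
0    retail   Eli     78      817                 -739
1   partner   Ben     26      870                 -844
2    retail  Omar     16       12                    4
3   partner  Omar      6      215                 -209
4    retail   Ben     52      396                 -344
7       web   Eli     58      263                 -205
8       web   Ben     75      560                 -485
10   retail  Omar     24      834                 -810
11      web  Dana     73      833                 -760
12  partner   Eli     35      668                 -633
13   retail   Ben     28      651                 -623
take 5 rows with largest units:
   channel   rep  units  revenue  units_minus_revenue
0   retail   Eli     78      817                 -739
8      web   Ben     75      560                 -485
11     web  Dana     73      833                 -760
7      web   Eli     58      263                 -205
4   retail   Ben     52      396                 -344
take 3 rows with smallest revenue:
  channel  rep  units  revenue  units_minus_revenue
7     web  Eli     58      263                 -205
4  retail  Ben     52      396                 -344
8     web  Ben     75      560                 -485
drop duplicate channel (keep=first):
  channel  rep  units  revenue  units_minus_revenue
7     web  Eli     58      263                 -205
4  retail  Ben     52      396                 -344
Reading off the sum of column 'units_minus_revenue', we get -549.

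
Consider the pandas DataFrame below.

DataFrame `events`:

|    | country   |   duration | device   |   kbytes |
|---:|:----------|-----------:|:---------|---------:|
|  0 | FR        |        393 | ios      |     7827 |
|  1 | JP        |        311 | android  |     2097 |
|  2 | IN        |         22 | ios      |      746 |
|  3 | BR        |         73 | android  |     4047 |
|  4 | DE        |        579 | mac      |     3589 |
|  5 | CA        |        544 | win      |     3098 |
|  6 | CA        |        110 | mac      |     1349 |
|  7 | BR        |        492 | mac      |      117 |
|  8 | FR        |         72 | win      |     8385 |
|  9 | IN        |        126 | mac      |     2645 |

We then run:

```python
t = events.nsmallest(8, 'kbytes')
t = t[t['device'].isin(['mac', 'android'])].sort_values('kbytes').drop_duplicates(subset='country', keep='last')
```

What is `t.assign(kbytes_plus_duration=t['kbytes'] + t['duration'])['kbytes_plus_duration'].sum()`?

14926

take 8 rows with smallest kbytes:
  country  duration   device  kbytes
7      BR       492      mac     117
2      IN        22      ios     746
6      CA       110      mac    1349
1      JP       311  android    2097
9      IN       126      mac    2645
5      CA       544      win    3098
4      DE       579      mac    3589
3      BR        73  android    4047
filter rows where device in ['mac', 'android']:
  country  duration   device  kbytes
7      BR       492      mac     117
6      CA       110      mac    1349
1      JP       311  android    2097
9      IN       126      mac    2645
4      DE       579      mac    3589
3      BR        73  android    4047
sort by kbytes:
  country  duration   device  kbytes
7      BR       492      mac     117
6      CA       110      mac    1349
1      JP       311  android    2097
9      IN       126      mac    2645
4      DE       579      mac    3589
3      BR        73  android    4047
drop duplicate country (keep=last):
  country  duration   device  kbytes
6      CA       110      mac    1349
1      JP       311  android    2097
9      IN       126      mac    2645
4      DE       579      mac    3589
3      BR        73  android    4047
add column kbytes_plus_duration = t['kbytes'] + t['duration']:
  country  duration   device  kbytes  kbytes_plus_duration
6      CA       110      mac    1349                  1459
1      JP       311  android    2097                  2408
9      IN       126      mac    2645                  2771
4      DE       579      mac    3589                  4168
3      BR        73  android    4047                  4120
Then the sum of column 'kbytes_plus_duration': 14926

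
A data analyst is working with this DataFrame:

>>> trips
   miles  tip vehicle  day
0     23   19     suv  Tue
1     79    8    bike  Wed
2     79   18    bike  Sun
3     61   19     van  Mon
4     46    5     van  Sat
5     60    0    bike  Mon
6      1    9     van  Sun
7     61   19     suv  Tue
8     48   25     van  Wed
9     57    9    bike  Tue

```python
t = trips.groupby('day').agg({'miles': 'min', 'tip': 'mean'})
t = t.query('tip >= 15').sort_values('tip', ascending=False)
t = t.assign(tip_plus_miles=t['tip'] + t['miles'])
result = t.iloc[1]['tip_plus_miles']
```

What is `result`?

group by day: min(miles), mean(tip):
     miles        tip
day                  
Mon     60   9.500000
Sat     46   5.000000
Sun      1  13.500000
Tue     23  15.666667
Wed     48  16.500000
filter rows where tip >= 15:
     miles        tip
day                  
Tue     23  15.666667
Wed     48  16.500000
sort by tip descending:
     miles        tip
day                  
Wed     48  16.500000
Tue     23  15.666667
add column tip_plus_miles = t['tip'] + t['miles']:
     miles        tip  tip_plus_miles
day                                  
Wed     48  16.500000       64.500000
Tue     23  15.666667       38.666667
Then the value at position 1, column 'tip_plus_miles': 38.6666666667

38.6666666667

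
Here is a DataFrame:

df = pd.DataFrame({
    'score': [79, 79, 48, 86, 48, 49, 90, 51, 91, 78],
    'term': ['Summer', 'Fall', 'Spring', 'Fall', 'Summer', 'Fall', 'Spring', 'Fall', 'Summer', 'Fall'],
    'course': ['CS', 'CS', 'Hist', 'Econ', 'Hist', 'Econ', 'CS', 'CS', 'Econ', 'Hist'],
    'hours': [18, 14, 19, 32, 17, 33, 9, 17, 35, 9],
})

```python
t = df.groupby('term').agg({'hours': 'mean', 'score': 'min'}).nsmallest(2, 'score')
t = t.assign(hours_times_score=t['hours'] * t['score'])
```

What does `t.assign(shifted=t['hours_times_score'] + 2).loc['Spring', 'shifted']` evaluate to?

group by term: mean(hours), min(score):
            hours  score
term                    
Fall    21.000000     49
Spring  14.000000     48
Summer  23.333333     48
take 2 rows with smallest score:
            hours  score
term                    
Spring  14.000000     48
Summer  23.333333     48
add column hours_times_score = t['hours'] * t['score']:
            hours  score  hours_times_score
term                                       
Spring  14.000000     48              672.0
Summer  23.333333     48             1120.0
add column shifted = t['hours_times_score'] + 2:
            hours  score  hours_times_score  shifted
term                                                
Spring  14.000000     48              672.0    674.0
Summer  23.333333     48             1120.0   1122.0
Taking the value at row 'Spring', column 'shifted' gives 674.0.

674.0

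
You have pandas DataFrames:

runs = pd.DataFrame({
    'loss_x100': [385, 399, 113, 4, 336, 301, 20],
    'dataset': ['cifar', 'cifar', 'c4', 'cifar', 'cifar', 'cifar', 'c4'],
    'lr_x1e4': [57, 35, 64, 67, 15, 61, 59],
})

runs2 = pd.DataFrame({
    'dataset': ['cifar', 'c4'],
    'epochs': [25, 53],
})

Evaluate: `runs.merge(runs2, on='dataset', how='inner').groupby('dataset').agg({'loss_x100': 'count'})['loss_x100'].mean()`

merge on 'dataset' (how='inner') → 7 rows:
   loss_x100 dataset  lr_x1e4  epochs
0        385   cifar       57      25
1        399   cifar       35      25
2        113      c4       64      53
3          4   cifar       67      25
4        336   cifar       15      25
5        301   cifar       61      25
6         20      c4       59      53
group by dataset, count of loss_x100:
         loss_x100
dataset           
c4               2
cifar            5
Finally, mean of column 'loss_x100' = 3.5.

3.5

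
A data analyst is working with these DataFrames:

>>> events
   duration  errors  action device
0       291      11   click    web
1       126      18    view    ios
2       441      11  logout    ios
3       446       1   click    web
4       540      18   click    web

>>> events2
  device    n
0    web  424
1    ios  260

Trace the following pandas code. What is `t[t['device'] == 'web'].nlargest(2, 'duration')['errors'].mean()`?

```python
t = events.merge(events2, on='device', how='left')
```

merge on 'device' (how='left') → 5 rows:
   duration  errors  action device    n
0       291      11   click    web  424
1       126      18    view    ios  260
2       441      11  logout    ios  260
3       446       1   click    web  424
4       540      18   click    web  424
filter rows where device == 'web':
   duration  errors action device    n
0       291      11  click    web  424
3       446       1  click    web  424
4       540      18  click    web  424
take 2 rows with largest duration:
   duration  errors action device    n
4       540      18  click    web  424
3       446       1  click    web  424
Taking the mean of column 'errors' gives 9.5.

9.5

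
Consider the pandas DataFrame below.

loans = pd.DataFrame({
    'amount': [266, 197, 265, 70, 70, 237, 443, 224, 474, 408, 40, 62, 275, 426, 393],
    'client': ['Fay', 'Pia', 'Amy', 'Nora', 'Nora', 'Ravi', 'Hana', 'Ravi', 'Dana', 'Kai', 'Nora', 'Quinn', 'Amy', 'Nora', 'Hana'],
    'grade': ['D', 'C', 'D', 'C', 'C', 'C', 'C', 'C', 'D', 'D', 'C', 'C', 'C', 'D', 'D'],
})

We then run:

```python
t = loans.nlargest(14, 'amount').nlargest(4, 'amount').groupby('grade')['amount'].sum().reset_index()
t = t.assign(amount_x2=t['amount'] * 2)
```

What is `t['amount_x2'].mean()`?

take 14 rows with largest amount:
    amount client grade
8      474   Dana     D
6      443   Hana     C
13     426   Nora     D
9      408    Kai     D
14     393   Hana     D
12     275    Amy     C
0      266    Fay     D
2      265    Amy     D
5      237   Ravi     C
7      224   Ravi     C
1      197    Pia     C
3       70   Nora     C
4       70   Nora     C
11      62  Quinn     C
take 4 rows with largest amount:
    amount client grade
8      474   Dana     D
6      443   Hana     C
13     426   Nora     D
9      408    Kai     D
group by grade, sum of amount:
grade
C     443
D    1308
Name: amount, dtype: int64
reset_index():
  grade  amount
0     C     443
1     D    1308
add column amount_x2 = t['amount'] * 2:
  grade  amount  amount_x2
0     C     443        886
1     D    1308       2616
So mean() = 1751.0.

1751.0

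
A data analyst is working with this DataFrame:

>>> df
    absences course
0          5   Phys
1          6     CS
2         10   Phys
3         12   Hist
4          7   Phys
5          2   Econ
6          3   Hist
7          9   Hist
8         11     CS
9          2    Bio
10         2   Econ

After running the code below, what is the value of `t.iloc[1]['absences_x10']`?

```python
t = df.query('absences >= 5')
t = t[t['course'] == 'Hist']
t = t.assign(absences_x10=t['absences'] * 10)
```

90

filter rows where absences >= 5:
   absences course
0         5   Phys
1         6     CS
2        10   Phys
3        12   Hist
4         7   Phys
7         9   Hist
8        11     CS
filter rows where course == 'Hist':
   absences course
3        12   Hist
7         9   Hist
add column absences_x10 = t['absences'] * 10:
   absences course  absences_x10
3        12   Hist           120
7         9   Hist            90
Taking the value at position 1, column 'absences_x10' gives 90.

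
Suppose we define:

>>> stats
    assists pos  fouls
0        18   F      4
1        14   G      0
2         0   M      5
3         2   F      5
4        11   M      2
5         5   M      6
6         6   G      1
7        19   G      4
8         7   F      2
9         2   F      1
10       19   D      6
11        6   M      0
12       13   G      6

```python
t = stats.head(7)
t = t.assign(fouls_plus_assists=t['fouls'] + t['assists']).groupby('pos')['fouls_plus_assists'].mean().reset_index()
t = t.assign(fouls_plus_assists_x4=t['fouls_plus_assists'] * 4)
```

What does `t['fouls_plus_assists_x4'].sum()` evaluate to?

138.666666667

take first 7 rows:
   assists pos  fouls
0       18   F      4
1       14   G      0
2        0   M      5
3        2   F      5
4       11   M      2
5        5   M      6
6        6   G      1
add column fouls_plus_assists = t['fouls'] + t['assists']:
   assists pos  fouls  fouls_plus_assists
0       18   F      4                  22
1       14   G      0                  14
2        0   M      5                   5
3        2   F      5                   7
4       11   M      2                  13
5        5   M      6                  11
6        6   G      1                   7
group by pos, mean of fouls_plus_assists:
pos
F    14.500000
G    10.500000
M     9.666667
Name: fouls_plus_assists, dtype: float64
reset_index():
  pos  fouls_plus_assists
0   F           14.500000
1   G           10.500000
2   M            9.666667
add column fouls_plus_assists_x4 = t['fouls_plus_assists'] * 4:
  pos  fouls_plus_assists  fouls_plus_assists_x4
0   F           14.500000              58.000000
1   G           10.500000              42.000000
2   M            9.666667              38.666667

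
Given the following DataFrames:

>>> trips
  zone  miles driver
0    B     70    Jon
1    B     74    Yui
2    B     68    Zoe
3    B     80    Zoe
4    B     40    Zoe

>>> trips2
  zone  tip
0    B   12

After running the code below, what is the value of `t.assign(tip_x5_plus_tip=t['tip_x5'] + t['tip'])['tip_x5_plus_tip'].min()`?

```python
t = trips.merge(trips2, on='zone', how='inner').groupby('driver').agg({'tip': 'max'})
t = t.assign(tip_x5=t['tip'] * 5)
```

72

merge on 'zone' (how='inner') → 5 rows:
  zone  miles driver  tip
0    B     70    Jon   12
1    B     74    Yui   12
2    B     68    Zoe   12
3    B     80    Zoe   12
4    B     40    Zoe   12
group by driver, max of tip:
        tip
driver     
Jon      12
Yui      12
Zoe      12
add column tip_x5 = t['tip'] * 5:
        tip  tip_x5
driver             
Jon      12      60
Yui      12      60
Zoe      12      60
add column tip_x5_plus_tip = t['tip_x5'] + t['tip']:
        tip  tip_x5  tip_x5_plus_tip
driver                              
Jon      12      60               72
Yui      12      60               72
Zoe      12      60               72
So min() = 72.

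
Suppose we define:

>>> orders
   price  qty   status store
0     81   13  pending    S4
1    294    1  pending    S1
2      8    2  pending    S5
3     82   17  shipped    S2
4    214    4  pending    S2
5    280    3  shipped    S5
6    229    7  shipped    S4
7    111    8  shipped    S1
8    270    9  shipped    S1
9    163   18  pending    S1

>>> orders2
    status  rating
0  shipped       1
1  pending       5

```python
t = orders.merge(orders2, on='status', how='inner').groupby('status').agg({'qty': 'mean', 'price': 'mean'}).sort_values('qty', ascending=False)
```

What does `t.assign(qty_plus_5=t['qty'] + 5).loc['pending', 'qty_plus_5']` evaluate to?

merge on 'status' (how='inner') → 10 rows:
   price  qty   status store  rating
0     81   13  pending    S4       5
1    294    1  pending    S1       5
2      8    2  pending    S5       5
3     82   17  shipped    S2       1
4    214    4  pending    S2       5
5    280    3  shipped    S5       1
6    229    7  shipped    S4       1
7    111    8  shipped    S1       1
8    270    9  shipped    S1       1
9    163   18  pending    S1       5
group by status: mean(qty), mean(price):
         qty  price
status             
pending  7.6  152.0
shipped  8.8  194.4
sort by qty descending:
         qty  price
status             
shipped  8.8  194.4
pending  7.6  152.0
add column qty_plus_5 = t['qty'] + 5:
         qty  price  qty_plus_5
status                         
shipped  8.8  194.4        13.8
pending  7.6  152.0        12.6
Reading off the value at row 'pending', column 'qty_plus_5', we get 12.6.

12.6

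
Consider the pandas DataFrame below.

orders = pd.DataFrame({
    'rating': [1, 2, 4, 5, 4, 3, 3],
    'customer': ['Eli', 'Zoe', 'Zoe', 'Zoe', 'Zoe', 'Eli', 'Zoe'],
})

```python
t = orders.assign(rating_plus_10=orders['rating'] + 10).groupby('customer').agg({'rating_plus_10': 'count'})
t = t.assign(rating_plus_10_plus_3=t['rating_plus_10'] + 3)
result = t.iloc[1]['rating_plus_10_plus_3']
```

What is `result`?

8

add column rating_plus_10 = orders['rating'] + 10:
   rating customer  rating_plus_10
0       1      Eli              11
1       2      Zoe              12
2       4      Zoe              14
3       5      Zoe              15
4       4      Zoe              14
5       3      Eli              13
6       3      Zoe              13
group by customer, count of rating_plus_10:
          rating_plus_10
customer                
Eli                    2
Zoe                    5
add column rating_plus_10_plus_3 = t['rating_plus_10'] + 3:
          rating_plus_10  rating_plus_10_plus_3
customer                                       
Eli                    2                      5
Zoe                    5                      8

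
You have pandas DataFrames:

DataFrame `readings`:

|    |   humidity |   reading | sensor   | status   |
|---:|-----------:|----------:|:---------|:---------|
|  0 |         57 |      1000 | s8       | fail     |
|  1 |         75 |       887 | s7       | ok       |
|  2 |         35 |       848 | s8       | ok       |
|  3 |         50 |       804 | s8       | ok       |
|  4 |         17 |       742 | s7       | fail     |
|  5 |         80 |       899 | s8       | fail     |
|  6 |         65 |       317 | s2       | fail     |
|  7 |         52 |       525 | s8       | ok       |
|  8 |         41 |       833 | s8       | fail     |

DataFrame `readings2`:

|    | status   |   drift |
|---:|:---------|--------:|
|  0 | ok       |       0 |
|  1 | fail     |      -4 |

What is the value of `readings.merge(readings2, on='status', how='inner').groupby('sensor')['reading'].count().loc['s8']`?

6

merge on 'status' (how='inner') → 9 rows:
   humidity  reading sensor status  drift
0        57     1000     s8   fail     -4
1        75      887     s7     ok      0
2        35      848     s8     ok      0
3        50      804     s8     ok      0
4        17      742     s7   fail     -4
5        80      899     s8   fail     -4
6        65      317     s2   fail     -4
7        52      525     s8     ok      0
8        41      833     s8   fail     -4
group by sensor, count of reading:
sensor
s2    1
s7    2
s8    6
Name: reading, dtype: int64
Taking the value at index 's8' gives 6.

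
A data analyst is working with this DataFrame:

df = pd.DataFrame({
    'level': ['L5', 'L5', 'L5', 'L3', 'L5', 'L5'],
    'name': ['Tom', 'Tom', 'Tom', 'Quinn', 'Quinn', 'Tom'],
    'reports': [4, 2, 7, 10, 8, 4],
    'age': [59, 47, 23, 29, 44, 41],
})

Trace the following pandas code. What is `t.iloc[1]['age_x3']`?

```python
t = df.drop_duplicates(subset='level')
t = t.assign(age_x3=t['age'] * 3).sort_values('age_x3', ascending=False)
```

drop duplicate level (keep=first):
  level   name  reports  age
0    L5    Tom        4   59
3    L3  Quinn       10   29
add column age_x3 = t['age'] * 3:
  level   name  reports  age  age_x3
0    L5    Tom        4   59     177
3    L3  Quinn       10   29      87
sort by age_x3 descending:
  level   name  reports  age  age_x3
0    L5    Tom        4   59     177
3    L3  Quinn       10   29      87

87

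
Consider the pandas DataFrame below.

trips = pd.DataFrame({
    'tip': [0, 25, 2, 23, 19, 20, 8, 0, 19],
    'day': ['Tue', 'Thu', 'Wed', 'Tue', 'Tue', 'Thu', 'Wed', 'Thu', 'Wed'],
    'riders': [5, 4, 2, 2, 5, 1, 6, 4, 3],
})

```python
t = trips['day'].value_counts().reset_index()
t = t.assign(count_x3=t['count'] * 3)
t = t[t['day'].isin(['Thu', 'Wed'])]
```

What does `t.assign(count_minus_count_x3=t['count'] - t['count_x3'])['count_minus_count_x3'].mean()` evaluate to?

value_counts of day:
day
Tue    3
Thu    3
Wed    3
Name: count, dtype: int64
reset_index():
   day  count
0  Tue      3
1  Thu      3
2  Wed      3
add column count_x3 = t['count'] * 3:
   day  count  count_x3
0  Tue      3         9
1  Thu      3         9
2  Wed      3         9
filter rows where day in ['Thu', 'Wed']:
   day  count  count_x3
1  Thu      3         9
2  Wed      3         9
add column count_minus_count_x3 = t['count'] - t['count_x3']:
   day  count  count_x3  count_minus_count_x3
1  Thu      3         9                    -6
2  Wed      3         9                    -6

-6.0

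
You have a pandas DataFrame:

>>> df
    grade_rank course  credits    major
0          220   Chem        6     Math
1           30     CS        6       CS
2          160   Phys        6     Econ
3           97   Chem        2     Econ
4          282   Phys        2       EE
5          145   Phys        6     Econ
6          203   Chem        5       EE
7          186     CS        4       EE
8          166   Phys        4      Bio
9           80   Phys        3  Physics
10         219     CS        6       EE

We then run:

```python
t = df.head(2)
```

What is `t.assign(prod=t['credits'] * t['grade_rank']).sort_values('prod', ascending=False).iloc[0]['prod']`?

take first 2 rows:
   grade_rank course  credits major
0         220   Chem        6  Math
1          30     CS        6    CS
add column prod = t['credits'] * t['grade_rank']:
   grade_rank course  credits major  prod
0         220   Chem        6  Math  1320
1          30     CS        6    CS   180
sort by prod descending:
   grade_rank course  credits major  prod
0         220   Chem        6  Math  1320
1          30     CS        6    CS   180

1320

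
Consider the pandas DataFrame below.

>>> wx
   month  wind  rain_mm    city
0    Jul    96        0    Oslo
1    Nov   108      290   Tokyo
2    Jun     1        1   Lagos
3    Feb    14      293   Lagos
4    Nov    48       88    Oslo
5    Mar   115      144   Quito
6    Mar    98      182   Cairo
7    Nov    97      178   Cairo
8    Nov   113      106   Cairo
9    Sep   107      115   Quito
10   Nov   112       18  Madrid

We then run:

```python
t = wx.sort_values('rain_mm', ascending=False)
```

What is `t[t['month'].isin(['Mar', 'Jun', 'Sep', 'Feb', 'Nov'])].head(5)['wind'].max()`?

sort by rain_mm descending:
   month  wind  rain_mm    city
3    Feb    14      293   Lagos
1    Nov   108      290   Tokyo
6    Mar    98      182   Cairo
7    Nov    97      178   Cairo
5    Mar   115      144   Quito
9    Sep   107      115   Quito
8    Nov   113      106   Cairo
4    Nov    48       88    Oslo
10   Nov   112       18  Madrid
2    Jun     1        1   Lagos
0    Jul    96        0    Oslo
filter rows where month in ['Mar', 'Jun', 'Sep', 'Feb', 'Nov']:
   month  wind  rain_mm    city
3    Feb    14      293   Lagos
1    Nov   108      290   Tokyo
6    Mar    98      182   Cairo
7    Nov    97      178   Cairo
5    Mar   115      144   Quito
9    Sep   107      115   Quito
8    Nov   113      106   Cairo
4    Nov    48       88    Oslo
10   Nov   112       18  Madrid
2    Jun     1        1   Lagos
take first 5 rows:
  month  wind  rain_mm   city
3   Feb    14      293  Lagos
1   Nov   108      290  Tokyo
6   Mar    98      182  Cairo
7   Nov    97      178  Cairo
5   Mar   115      144  Quito
Finally, max of column 'wind' = 115.

115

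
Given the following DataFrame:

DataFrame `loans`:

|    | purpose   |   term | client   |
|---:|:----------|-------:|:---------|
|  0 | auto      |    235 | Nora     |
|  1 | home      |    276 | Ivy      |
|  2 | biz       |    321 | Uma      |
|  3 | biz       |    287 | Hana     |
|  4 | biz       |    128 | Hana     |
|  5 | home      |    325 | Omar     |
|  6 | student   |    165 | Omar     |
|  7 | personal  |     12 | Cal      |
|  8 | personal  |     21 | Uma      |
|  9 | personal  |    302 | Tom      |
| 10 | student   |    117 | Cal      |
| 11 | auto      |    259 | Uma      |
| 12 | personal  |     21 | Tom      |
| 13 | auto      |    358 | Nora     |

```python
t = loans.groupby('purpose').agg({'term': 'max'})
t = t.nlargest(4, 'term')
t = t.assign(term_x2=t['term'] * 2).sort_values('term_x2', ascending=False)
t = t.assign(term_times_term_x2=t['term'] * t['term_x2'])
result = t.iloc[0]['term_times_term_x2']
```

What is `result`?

group by purpose, max of term:
          term
purpose       
auto       358
biz        321
home       325
personal   302
student    165
take 4 rows with largest term:
          term
purpose       
auto       358
home       325
biz        321
personal   302
add column term_x2 = t['term'] * 2:
          term  term_x2
purpose                
auto       358      716
home       325      650
biz        321      642
personal   302      604
sort by term_x2 descending:
          term  term_x2
purpose                
auto       358      716
home       325      650
biz        321      642
personal   302      604
add column term_times_term_x2 = t['term'] * t['term_x2']:
          term  term_x2  term_times_term_x2
purpose                                    
auto       358      716              256328
home       325      650              211250
biz        321      642              206082
personal   302      604              182408
Hence 256328.

256328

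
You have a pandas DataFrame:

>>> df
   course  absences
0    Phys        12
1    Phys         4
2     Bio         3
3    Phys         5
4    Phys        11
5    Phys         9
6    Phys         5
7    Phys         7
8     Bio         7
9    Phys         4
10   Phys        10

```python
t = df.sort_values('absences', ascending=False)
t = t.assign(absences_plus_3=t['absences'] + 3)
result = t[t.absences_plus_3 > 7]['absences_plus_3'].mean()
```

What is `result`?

11.25

sort by absences descending:
   course  absences
0    Phys        12
4    Phys        11
10   Phys        10
5    Phys         9
7    Phys         7
8     Bio         7
3    Phys         5
6    Phys         5
1    Phys         4
9    Phys         4
2     Bio         3
add column absences_plus_3 = t['absences'] + 3:
   course  absences  absences_plus_3
0    Phys        12               15
4    Phys        11               14
10   Phys        10               13
5    Phys         9               12
7    Phys         7               10
8     Bio         7               10
3    Phys         5                8
6    Phys         5                8
1    Phys         4                7
9    Phys         4                7
2     Bio         3                6
filter rows where absences_plus_3 > 7:
   course  absences  absences_plus_3
0    Phys        12               15
4    Phys        11               14
10   Phys        10               13
5    Phys         9               12
7    Phys         7               10
8     Bio         7               10
3    Phys         5                8
6    Phys         5                8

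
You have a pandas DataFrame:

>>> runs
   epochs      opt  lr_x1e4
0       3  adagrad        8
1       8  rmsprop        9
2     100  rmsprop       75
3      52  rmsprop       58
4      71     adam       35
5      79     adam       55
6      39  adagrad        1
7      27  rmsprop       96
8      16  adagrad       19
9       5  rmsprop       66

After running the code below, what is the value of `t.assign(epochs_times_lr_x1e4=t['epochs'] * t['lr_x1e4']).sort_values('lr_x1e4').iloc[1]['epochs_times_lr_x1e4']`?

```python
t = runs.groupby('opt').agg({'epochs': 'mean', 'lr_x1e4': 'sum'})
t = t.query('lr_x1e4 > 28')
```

group by opt: mean(epochs), sum(lr_x1e4):
            epochs  lr_x1e4
opt                        
adagrad  19.333333       28
adam     75.000000       90
rmsprop  38.400000      304
filter rows where lr_x1e4 > 28:
         epochs  lr_x1e4
opt                     
adam       75.0       90
rmsprop    38.4      304
add column epochs_times_lr_x1e4 = t['epochs'] * t['lr_x1e4']:
         epochs  lr_x1e4  epochs_times_lr_x1e4
opt                                           
adam       75.0       90                6750.0
rmsprop    38.4      304               11673.6
sort by lr_x1e4:
         epochs  lr_x1e4  epochs_times_lr_x1e4
opt                                           
adam       75.0       90                6750.0
rmsprop    38.4      304               11673.6

11673.6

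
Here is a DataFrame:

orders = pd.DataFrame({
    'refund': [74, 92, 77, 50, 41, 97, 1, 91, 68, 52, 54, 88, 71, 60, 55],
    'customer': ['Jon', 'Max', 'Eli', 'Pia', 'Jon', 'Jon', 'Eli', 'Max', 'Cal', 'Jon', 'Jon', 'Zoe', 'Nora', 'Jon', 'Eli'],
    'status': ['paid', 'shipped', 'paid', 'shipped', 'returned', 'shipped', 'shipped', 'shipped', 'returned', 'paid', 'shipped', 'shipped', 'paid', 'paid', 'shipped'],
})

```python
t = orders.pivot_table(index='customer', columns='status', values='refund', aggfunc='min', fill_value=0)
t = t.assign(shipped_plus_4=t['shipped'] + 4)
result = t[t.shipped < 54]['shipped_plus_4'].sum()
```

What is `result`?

pivot: rows=customer, cols=status, min(refund):
status    paid  returned  shipped
customer                         
Cal          0        68        0
Eli         77         0        1
Jon         52        41       54
Max          0         0       91
Nora        71         0        0
Pia          0         0       50
Zoe          0         0       88
add column shipped_plus_4 = t['shipped'] + 4:
status    paid  returned  shipped  shipped_plus_4
customer                                         
Cal          0        68        0               4
Eli         77         0        1               5
Jon         52        41       54              58
Max          0         0       91              95
Nora        71         0        0               4
Pia          0         0       50              54
Zoe          0         0       88              92
filter rows where shipped < 54:
status    paid  returned  shipped  shipped_plus_4
customer                                         
Cal          0        68        0               4
Eli         77         0        1               5
Nora        71         0        0               4
Pia          0         0       50              54
The sum of column 'shipped_plus_4' is 67.

67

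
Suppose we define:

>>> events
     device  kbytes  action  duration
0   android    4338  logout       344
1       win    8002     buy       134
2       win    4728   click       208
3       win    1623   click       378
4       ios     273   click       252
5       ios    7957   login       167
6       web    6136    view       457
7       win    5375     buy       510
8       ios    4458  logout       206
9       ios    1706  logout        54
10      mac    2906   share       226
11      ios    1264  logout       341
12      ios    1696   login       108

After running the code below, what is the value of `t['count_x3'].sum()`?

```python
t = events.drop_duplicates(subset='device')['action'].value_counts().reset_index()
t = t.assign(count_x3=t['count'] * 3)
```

drop duplicate device (keep=first):
     device  kbytes  action  duration
0   android    4338  logout       344
1       win    8002     buy       134
4       ios     273   click       252
6       web    6136    view       457
10      mac    2906   share       226
value_counts of action:
action
logout    1
buy       1
click     1
view      1
share     1
Name: count, dtype: int64
reset_index():
   action  count
0  logout      1
1     buy      1
2   click      1
3    view      1
4   share      1
add column count_x3 = t['count'] * 3:
   action  count  count_x3
0  logout      1         3
1     buy      1         3
2   click      1         3
3    view      1         3
4   share      1         3
Finally, sum of column 'count_x3' = 15.

15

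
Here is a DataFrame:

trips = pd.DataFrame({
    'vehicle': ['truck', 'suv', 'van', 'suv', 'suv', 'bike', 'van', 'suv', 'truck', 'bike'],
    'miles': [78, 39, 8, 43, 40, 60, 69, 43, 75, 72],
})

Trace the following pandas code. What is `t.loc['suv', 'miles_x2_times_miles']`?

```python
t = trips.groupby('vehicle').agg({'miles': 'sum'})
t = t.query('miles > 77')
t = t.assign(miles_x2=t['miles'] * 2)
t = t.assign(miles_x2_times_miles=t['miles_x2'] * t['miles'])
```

group by vehicle, sum of miles:
         miles
vehicle       
bike       132
suv        165
truck      153
van         77
filter rows where miles > 77:
         miles
vehicle       
bike       132
suv        165
truck      153
add column miles_x2 = t['miles'] * 2:
         miles  miles_x2
vehicle                 
bike       132       264
suv        165       330
truck      153       306
add column miles_x2_times_miles = t['miles_x2'] * t['miles']:
         miles  miles_x2  miles_x2_times_miles
vehicle                                       
bike       132       264                 34848
suv        165       330                 54450
truck      153       306                 46818

54450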